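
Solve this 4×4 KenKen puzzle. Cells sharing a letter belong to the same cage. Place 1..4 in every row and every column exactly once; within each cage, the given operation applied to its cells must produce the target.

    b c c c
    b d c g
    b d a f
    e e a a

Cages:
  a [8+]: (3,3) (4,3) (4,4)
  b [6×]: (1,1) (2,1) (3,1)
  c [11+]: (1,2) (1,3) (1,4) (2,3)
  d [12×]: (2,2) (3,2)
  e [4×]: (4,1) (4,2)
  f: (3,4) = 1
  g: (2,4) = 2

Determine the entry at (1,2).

2

Cage g is a single given cell, which forces (2,4) = 2.
Cage f is a single given cell, leaving (3,4) = 1.
In row 2, 1 can only go at (2,1), so (2,1) = 1.
Column 1 now contains 1; hence (4,1) = 4.
The two cells of cage e must have product 4, leaving (4,2) = 1.
Row 4 now contains 1, which forces (4,3) = 2.
Row 4 now contains 4, leaving (4,4) = 3.
The 4 cells of cage c must have sum 11; hence (1,3) = 1.
Column 4 now contains 3, which forces (1,4) = 4.
Cage a has sum 8, so (3,3) = 3.
Cage b has product 6, so (1,1) = 3.
Cage c needs sum 11, so (1,2) = 2.
Cage d's pair has product 12, which forces (2,2) = 3.
Column 3 already has 3, leaving (2,3) = 4.
Row 3 now contains 3, which forces (3,1) = 2.
Row 3 now contains 3; hence (3,2) = 4.
Completed grid: 3 2 1 4 / 1 3 4 2 / 2 4 3 1 / 4 1 2 3.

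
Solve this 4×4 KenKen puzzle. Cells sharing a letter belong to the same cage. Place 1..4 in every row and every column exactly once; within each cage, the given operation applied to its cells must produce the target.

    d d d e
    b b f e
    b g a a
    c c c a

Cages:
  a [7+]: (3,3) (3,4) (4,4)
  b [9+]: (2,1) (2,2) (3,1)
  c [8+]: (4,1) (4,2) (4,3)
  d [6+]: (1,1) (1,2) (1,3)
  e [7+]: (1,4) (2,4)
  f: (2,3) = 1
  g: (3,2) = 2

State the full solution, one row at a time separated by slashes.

1 3 2 4 / 2 4 1 3 / 3 2 4 1 / 4 1 3 2

F is a freebie, which forces (2,3) = 1.
Cage g is given, leaving (3,2) = 2.
The 3 cells of cage b must have sum 9; hence (2,1) = 2.
Cage a has sum 7, leaving (3,4) = 1.
Cage d needs sum 6, which forces (1,3) = 2.
The only place for 4 in row 1 is (1,4).
4 is placed in column 4; hence (2,4) = 3.
Column 4 already has 3, which forces (4,4) = 2.
Row 2 now contains 3, leaving (2,2) = 4.
Cage b needs sum 9, leaving (3,1) = 3.
The 3 cells of cage a must have sum 7, leaving (3,3) = 4.
Column 3 already has 4; hence (4,3) = 3.
Column 1 now contains 3, leaving (1,1) = 1.
The 3 cells of cage d must have sum 6, which forces (1,2) = 3.
The 3 cells of cage c must have sum 8, which forces (4,1) = 4.
Row 4 already has 3, leaving (4,2) = 1.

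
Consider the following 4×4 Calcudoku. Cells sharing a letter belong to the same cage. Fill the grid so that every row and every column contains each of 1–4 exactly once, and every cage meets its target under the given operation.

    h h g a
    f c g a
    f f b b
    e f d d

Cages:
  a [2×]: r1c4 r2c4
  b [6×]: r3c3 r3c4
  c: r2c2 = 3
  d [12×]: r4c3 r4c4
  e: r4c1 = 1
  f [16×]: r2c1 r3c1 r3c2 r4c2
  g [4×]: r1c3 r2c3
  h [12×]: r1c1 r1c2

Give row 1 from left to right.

Cage c is given, leaving r2c2 = 3.
Cage e is given; hence r4c1 = 1.
Cage h needs two cells with product 12, so r1c1 = 3.
Column 2 now contains 3, so r1c2 = 4.
Row 1 already has 4, so r1c3 = 1.
1 is placed in row 1; hence r1c4 = 2.
Column 3 already has 1, leaving r2c3 = 4.
2 is placed in column 4; hence r2c4 = 1.
Cage f needs product 16; hence r3c2 = 1.
2 is placed in column 4, which forces r3c4 = 3.
The 4 cells of cage f must have product 16; hence r4c2 = 2.
Column 3 already has 4, which forces r4c3 = 3.
Column 4 already has 3, which forces r4c4 = 4.
Row 2 already has 4, leaving r2c1 = 2.
Cage f has product 16, which forces r3c1 = 4.
Row 3 already has 3, so r3c3 = 2.
Filled in: 3 4 1 2 / 2 3 4 1 / 4 1 2 3 / 1 2 3 4.

3 4 1 2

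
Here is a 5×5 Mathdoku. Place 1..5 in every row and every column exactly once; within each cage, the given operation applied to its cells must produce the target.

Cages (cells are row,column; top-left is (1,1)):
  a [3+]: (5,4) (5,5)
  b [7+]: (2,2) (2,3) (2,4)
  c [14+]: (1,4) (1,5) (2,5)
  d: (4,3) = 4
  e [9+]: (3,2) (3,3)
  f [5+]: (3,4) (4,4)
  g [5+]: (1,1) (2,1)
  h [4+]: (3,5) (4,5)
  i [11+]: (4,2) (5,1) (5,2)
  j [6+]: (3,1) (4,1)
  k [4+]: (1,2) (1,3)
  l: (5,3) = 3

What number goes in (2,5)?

5

Cage c needs sum 14, which forces (1,4) = 5.
The 3 cells of cage c must have sum 14; hence (1,5) = 4.
Cage c needs sum 14, so (2,5) = 5.
Cage d is given; hence (4,3) = 4.
L is a freebie; hence (5,3) = 3.
Cage k needs two cells with sum 4, so (1,2) = 3.
Column 3 now contains 3; hence (1,3) = 1.
1 is placed in column 3; hence (2,3) = 2.
Cage e needs two cells with sum 9, which forces (3,2) = 4.
4 is placed in column 3, leaving (3,3) = 5.
Row 1 already has 1, so (1,1) = 2.
Cage g's pair has sum 5, so (2,1) = 3.
Column 2 now contains 4, leaving (2,2) = 1.
Cage b needs sum 7, which forces (2,4) = 4.
5 is placed in row 3, leaving (3,1) = 1.
1 is placed in row 3, leaving (3,5) = 3.
Cage j needs two cells with sum 6, so (4,1) = 5.
Row 4 already has 5, leaving (4,2) = 2.
Row 4 now contains 2; hence (4,4) = 3.
Column 5 now contains 3, so (4,5) = 1.
Column 1 now contains 5, leaving (5,1) = 4.
2 is placed in column 2; hence (5,2) = 5.
Column 5 now contains 1, leaving (5,5) = 2.
Row 3 already has 3, which forces (3,4) = 2.
Row 5 already has 2, which forces (5,4) = 1.
Filled in: 2 3 1 5 4 / 3 1 2 4 5 / 1 4 5 2 3 / 5 2 4 3 1 / 4 5 3 1 2.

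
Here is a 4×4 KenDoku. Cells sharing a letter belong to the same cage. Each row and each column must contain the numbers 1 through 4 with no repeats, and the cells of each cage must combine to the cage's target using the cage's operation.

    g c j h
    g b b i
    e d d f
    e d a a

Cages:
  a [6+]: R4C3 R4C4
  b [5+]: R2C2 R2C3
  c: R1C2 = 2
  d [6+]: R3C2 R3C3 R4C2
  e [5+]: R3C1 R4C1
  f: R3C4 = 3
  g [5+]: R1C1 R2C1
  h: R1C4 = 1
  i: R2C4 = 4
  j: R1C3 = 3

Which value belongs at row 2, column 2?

3

Cage c is given, leaving R1C2 = 2.
J is a freebie, leaving R1C3 = 3.
Cage h is given; hence R1C4 = 1.
Cage i is given; hence R2C4 = 4.
Cage f is a single given cell, leaving R3C4 = 3.
4 is placed in column 4, so R4C4 = 2.
1 is placed in row 1, so R1C1 = 4.
Cage g's pair has sum 5, which forces R2C1 = 1.
Cage b's pair has sum 5, so R2C2 = 3.
Cage b's pair has sum 5, so R2C3 = 2.
Column 1 now contains 1, leaving R3C1 = 2.
2 is placed in column 3, so R3C3 = 1.
Column 1 now contains 1, leaving R4C1 = 3.
3 is placed in column 2, which forces R4C2 = 1.
2 is placed in row 4, so R4C3 = 4.
Row 3 now contains 1, leaving R3C2 = 4.
Completed grid: 4 2 3 1 / 1 3 2 4 / 2 4 1 3 / 3 1 4 2.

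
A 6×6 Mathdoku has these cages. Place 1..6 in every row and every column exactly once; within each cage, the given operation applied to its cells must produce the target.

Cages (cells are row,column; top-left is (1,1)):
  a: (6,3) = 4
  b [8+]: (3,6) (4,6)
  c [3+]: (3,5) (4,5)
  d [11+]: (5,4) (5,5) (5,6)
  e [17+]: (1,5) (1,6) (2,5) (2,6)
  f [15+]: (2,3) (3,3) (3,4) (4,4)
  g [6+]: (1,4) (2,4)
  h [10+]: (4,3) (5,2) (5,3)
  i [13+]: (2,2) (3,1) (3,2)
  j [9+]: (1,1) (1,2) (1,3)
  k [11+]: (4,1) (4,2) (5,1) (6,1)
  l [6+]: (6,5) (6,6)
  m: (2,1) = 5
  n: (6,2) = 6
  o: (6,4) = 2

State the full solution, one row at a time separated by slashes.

2 1 6 5 3 4 / 5 2 3 1 4 6 / 6 5 2 4 1 3 / 4 3 1 6 2 5 / 1 4 5 3 6 2 / 3 6 4 2 5 1

Cage m is a single given cell; hence (2,1) = 5.
N is a freebie, leaving (6,2) = 6.
A is a freebie, leaving (6,3) = 4.
Cage o is a single given cell, so (6,4) = 2.
Cage g needs two cells with sum 6, leaving (1,4) = 5.
Cage g's pair has sum 6; hence (2,4) = 1.
In row 3, 1 can only go at (3,5), so (3,5) = 1.
Column 5 now contains 1, leaving (4,5) = 2.
Column 5 now contains 1; hence (6,5) = 5.
The two cells of cage l must have sum 6; hence (6,6) = 1.
The 3 cells of cage d must have sum 11, leaving (5,6) = 2.
Row 6 already has 1; hence (6,1) = 3.
The only place for 2 in row 3 is (3,3).
The only place for 2 in row 2 is (2,2).
Cage j needs sum 9; hence (1,1) = 2.
Cage i needs sum 13, so (3,1) = 6.
Cage i needs sum 13, leaving (3,2) = 5.
5 is placed in row 3, so (3,6) = 3.
Column 6 already has 3, leaving (4,6) = 5.
3 is placed in row 3, so (3,4) = 4.
Cage k has sum 11, so (4,2) = 3.
Row 4 already has 3, leaving (4,4) = 6.
Column 4 now contains 6, leaving (5,4) = 3.
Row 5 already has 3, which forces (5,5) = 6.
The 4 cells of cage f must have sum 15; hence (2,3) = 3.
Row 2 now contains 3, so (2,5) = 4.
Row 2 now contains 4; hence (2,6) = 6.
Row 4 already has 6, so (4,3) = 1.
Cage h has sum 10, so (5,2) = 4.
The 3 cells of cage h must have sum 10; hence (5,3) = 5.
Column 2 already has 4; hence (1,2) = 1.
3 is placed in column 3, so (1,3) = 6.
4 is placed in column 5, which forces (1,5) = 3.
Column 6 now contains 6, leaving (1,6) = 4.
Row 4 already has 1, which forces (4,1) = 4.
Row 5 already has 4, leaving (5,1) = 1.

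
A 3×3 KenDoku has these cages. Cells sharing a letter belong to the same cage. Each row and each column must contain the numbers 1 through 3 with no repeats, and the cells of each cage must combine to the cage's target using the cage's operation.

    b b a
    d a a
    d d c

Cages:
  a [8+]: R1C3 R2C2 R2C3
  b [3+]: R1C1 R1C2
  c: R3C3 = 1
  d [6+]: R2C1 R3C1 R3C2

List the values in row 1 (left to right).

2 1 3

Cage a has sum 8, leaving R1C3 = 3.
Cage a has sum 8, leaving R2C2 = 3.
Cage a needs sum 8, which forces R2C3 = 2.
Cage c is given, leaving R3C3 = 1.
Row 2 now contains 2, so R2C1 = 1.
The 3 cells of cage d must have sum 6, leaving R3C1 = 3.
1 is placed in row 3, so R3C2 = 2.
Column 1 now contains 1, leaving R1C1 = 2.
2 is placed in column 2; hence R1C2 = 1.
Filled in: 2 1 3 / 1 3 2 / 3 2 1.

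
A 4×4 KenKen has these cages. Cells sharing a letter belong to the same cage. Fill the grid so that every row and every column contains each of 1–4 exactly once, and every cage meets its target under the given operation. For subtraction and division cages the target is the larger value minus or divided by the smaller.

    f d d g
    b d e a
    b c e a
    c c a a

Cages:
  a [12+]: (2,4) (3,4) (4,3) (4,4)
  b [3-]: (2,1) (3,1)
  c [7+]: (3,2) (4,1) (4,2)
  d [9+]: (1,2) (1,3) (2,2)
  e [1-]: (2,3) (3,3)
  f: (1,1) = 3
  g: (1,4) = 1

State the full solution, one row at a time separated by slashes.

Cage f is given, so (1,1) = 3.
G is a freebie, so (1,4) = 1.
Cage d has sum 9; hence (2,2) = 3.
Cage a has sum 12, leaving (4,3) = 3.
Cage a has sum 12; hence (3,4) = 3.
Column 1 needs a 2, and only (4,1) is open for it.
The 4 cells of cage a must have sum 12; hence (2,4) = 2.
Row 4 now contains 2; hence (4,4) = 4.
2 is placed in row 2, so (2,3) = 1.
The 3 cells of cage c must have sum 7, so (3,2) = 4.
Cage e's pair has difference 1; hence (3,3) = 2.
4 is placed in row 4, leaving (4,2) = 1.
4 is placed in column 2, which forces (1,2) = 2.
2 is placed in column 3, so (1,3) = 4.
Row 2 already has 1, so (2,1) = 4.
4 is placed in row 3, so (3,1) = 1.

3 2 4 1 / 4 3 1 2 / 1 4 2 3 / 2 1 3 4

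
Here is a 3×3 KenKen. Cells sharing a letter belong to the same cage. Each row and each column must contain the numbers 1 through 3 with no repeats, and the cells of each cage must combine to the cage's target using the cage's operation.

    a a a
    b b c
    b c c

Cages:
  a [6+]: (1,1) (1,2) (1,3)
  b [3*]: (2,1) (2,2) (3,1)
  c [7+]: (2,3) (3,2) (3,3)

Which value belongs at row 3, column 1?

1

Cage b has product 3, so (2,1) = 3.
Cage b has product 3, which forces (2,2) = 1.
Row 2 now contains 3; hence (2,3) = 2.
The 3 cells of cage b must have product 3, which forces (3,1) = 1.
Row 3 already has 1, which forces (3,3) = 3.
1 is placed in column 1; hence (1,1) = 2.
Cage a has sum 6; hence (1,2) = 3.
Column 3 now contains 3, leaving (1,3) = 1.
Row 3 already has 3, so (3,2) = 2.
The full grid is 2 3 1 / 3 1 2 / 1 2 3.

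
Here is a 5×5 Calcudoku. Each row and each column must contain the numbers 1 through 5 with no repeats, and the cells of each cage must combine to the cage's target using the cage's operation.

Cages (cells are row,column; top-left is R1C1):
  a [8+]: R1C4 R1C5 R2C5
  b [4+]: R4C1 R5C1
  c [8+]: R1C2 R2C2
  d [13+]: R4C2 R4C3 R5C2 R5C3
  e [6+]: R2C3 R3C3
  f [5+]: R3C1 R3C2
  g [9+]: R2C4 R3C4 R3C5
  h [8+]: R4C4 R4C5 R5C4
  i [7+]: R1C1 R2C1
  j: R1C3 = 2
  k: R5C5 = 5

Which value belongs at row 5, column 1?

1

Cage j is a single given cell, leaving R1C3 = 2.
K is a freebie, leaving R5C5 = 5.
The only place for 5 in column 1 is R1C1.
5 is placed in row 1; hence R1C2 = 3.
Cage i needs two cells with sum 7, so R2C1 = 2.
The two cells of cage c must have sum 8; hence R2C2 = 5.
Row 2 already has 5, which forces R2C3 = 1.
Column 3 now contains 1, which forces R3C3 = 5.
Cage a needs sum 8, so R2C5 = 3.
3 is placed in row 2, so R2C4 = 4.
Column 4 now contains 4; hence R1C4 = 1.
Cage a needs sum 8, which forces R1C5 = 4.
Column 4 already has 1, leaving R3C4 = 3.
Column 5 now contains 4, so R3C5 = 2.
Column 4 already has 3, so R4C4 = 5.
Column 5 already has 2, leaving R4C5 = 1.
Column 4 already has 3, which forces R5C4 = 2.
Row 4 now contains 1, so R4C1 = 3.
Cage d has sum 13, leaving R4C2 = 2.
Cage d has sum 13; hence R4C3 = 4.
Cage b's pair has sum 4; hence R5C1 = 1.
Row 5 now contains 2, so R5C2 = 4.
Cage d has sum 13, so R5C3 = 3.
1 is placed in column 1; hence R3C1 = 4.
4 is placed in column 2, leaving R3C2 = 1.
The full grid is 5 3 2 1 4 / 2 5 1 4 3 / 4 1 5 3 2 / 3 2 4 5 1 / 1 4 3 2 5.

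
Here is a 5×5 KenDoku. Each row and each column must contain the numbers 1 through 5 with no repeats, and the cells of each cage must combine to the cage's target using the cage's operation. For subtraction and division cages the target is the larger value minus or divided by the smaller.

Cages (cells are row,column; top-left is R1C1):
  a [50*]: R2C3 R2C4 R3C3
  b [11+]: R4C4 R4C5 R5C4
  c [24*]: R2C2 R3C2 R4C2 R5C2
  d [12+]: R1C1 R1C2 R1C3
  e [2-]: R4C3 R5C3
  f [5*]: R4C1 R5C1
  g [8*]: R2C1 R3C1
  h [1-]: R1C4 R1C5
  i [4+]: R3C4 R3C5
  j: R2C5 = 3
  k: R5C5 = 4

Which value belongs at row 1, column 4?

The 3 cells of cage a must have product 50; hence R2C3 = 2.
Cage a needs product 50, so R2C4 = 5.
Cage j is a single given cell, which forces R2C5 = 3.
The 3 cells of cage a must have product 50; hence R3C3 = 5.
Column 5 now contains 3, leaving R3C5 = 1.
Cage k is a single given cell, leaving R5C5 = 4.
2 is placed in row 2, which forces R2C1 = 4.
Row 2 already has 4, which forces R2C2 = 1.
Cage g's pair has product 8, leaving R3C1 = 2.
Row 3 already has 1, which forces R3C4 = 3.
Cage b has sum 11, so R4C4 = 4.
The 3 cells of cage b must have sum 11, which forces R4C5 = 5.
Cage b needs sum 11, so R5C4 = 2.
4 is placed in column 4, leaving R1C4 = 1.
Column 5 now contains 5, which forces R1C5 = 2.
Row 3 already has 3, so R3C2 = 4.
Row 4 already has 5; hence R4C1 = 1.
The 4 cells of cage c must have product 24, so R4C2 = 2.
Row 4 already has 1, which forces R4C3 = 3.
The two cells of cage f must have product 5, leaving R5C1 = 5.
2 is placed in row 5, which forces R5C2 = 3.
3 is placed in column 3; hence R5C3 = 1.
Column 1 already has 5, leaving R1C1 = 3.
3 is placed in column 2, so R1C2 = 5.
3 is placed in column 3; hence R1C3 = 4.
Filled in: 3 5 4 1 2 / 4 1 2 5 3 / 2 4 5 3 1 / 1 2 3 4 5 / 5 3 1 2 4.

1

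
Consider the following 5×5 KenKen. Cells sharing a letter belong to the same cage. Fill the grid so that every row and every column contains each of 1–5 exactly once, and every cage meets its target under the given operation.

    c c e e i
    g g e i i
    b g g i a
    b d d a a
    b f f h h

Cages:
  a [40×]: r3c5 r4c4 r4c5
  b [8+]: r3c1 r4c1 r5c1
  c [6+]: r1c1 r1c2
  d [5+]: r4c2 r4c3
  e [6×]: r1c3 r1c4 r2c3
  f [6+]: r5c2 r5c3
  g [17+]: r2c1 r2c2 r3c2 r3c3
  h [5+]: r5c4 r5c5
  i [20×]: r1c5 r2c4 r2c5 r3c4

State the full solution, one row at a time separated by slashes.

In column 5, 3 can only go at r5c5, so r5c5 = 3.
The two cells of cage h must have sum 5, so r5c4 = 2.
Row 2 needs a 2, and only r2c3 is open for it.
Row 5 needs a 4, and only r5c1 is open for it.
The only place for 2 in row 1 is r1c1.
Cage c's pair has sum 6, leaving r1c2 = 4.
Cage g has sum 17; hence r2c1 = 5.
Cage g has sum 17, which forces r2c2 = 3.
Cage g needs sum 17, leaving r3c2 = 5.
The 4 cells of cage g must have sum 17, which forces r3c3 = 4.
Row 3 already has 4, so r3c4 = 1.
Row 3 already has 4; hence r3c5 = 2.
Column 3 already has 4, so r4c3 = 3.
5 is placed in column 2, so r5c2 = 1.
Row 5 now contains 1, which forces r5c3 = 5.
Column 3 already has 3; hence r1c3 = 1.
Column 4 already has 1, which forces r1c4 = 3.
Cage i has product 20, so r1c5 = 5.
Column 4 already has 1; hence r2c4 = 4.
Cage i needs product 20, leaving r2c5 = 1.
Row 3 already has 1, so r3c1 = 3.
Row 4 now contains 3; hence r4c1 = 1.
Column 2 now contains 1, leaving r4c2 = 2.
4 is placed in column 4, so r4c4 = 5.
Column 5 already has 5, leaving r4c5 = 4.

2 4 1 3 5 / 5 3 2 4 1 / 3 5 4 1 2 / 1 2 3 5 4 / 4 1 5 2 3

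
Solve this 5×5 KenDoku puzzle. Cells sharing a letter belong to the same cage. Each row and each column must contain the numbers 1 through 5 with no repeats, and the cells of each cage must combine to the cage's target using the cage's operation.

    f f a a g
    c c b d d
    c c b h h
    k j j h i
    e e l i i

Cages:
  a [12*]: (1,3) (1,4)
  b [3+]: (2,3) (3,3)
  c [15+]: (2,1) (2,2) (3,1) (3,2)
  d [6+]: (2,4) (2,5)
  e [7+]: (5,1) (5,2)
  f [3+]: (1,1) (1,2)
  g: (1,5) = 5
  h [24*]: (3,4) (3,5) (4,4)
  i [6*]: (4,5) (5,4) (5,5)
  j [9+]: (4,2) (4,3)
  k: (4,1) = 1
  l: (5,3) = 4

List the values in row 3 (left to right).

Cage g is given, which forces (1,5) = 5.
K is a freebie, leaving (4,1) = 1.
Cage l is given, leaving (5,3) = 4.
Column 1 already has 1, so (1,1) = 2.
Cage f needs two cells with sum 3, which forces (1,2) = 1.
4 is placed in column 3, leaving (1,3) = 3.
The two cells of cage a must have product 12, so (1,4) = 4.
The two cells of cage j must have sum 9, which forces (4,2) = 4.
4 is placed in column 3, leaving (4,3) = 5.
2 is placed in column 1, which forces (5,1) = 5.
Row 5 now contains 5, leaving (5,2) = 2.
Cage h needs product 24; hence (3,5) = 4.
Cage i has product 6, leaving (4,5) = 2.
The 4 cells of cage c must have sum 15, leaving (2,1) = 4.
Cage c has sum 15; hence (2,2) = 3.
The two cells of cage d must have sum 6, which forces (2,4) = 5.
Column 5 already has 4, leaving (2,5) = 1.
Row 3 now contains 4, which forces (3,1) = 3.
Cage c has sum 15, which forces (3,2) = 5.
The 3 cells of cage h must have product 24; hence (3,4) = 2.
2 is placed in row 4; hence (4,4) = 3.
Column 4 now contains 3, which forces (5,4) = 1.
1 is placed in column 5; hence (5,5) = 3.
1 is placed in row 2, so (2,3) = 2.
2 is placed in row 3, which forces (3,3) = 1.
Filled in: 2 1 3 4 5 / 4 3 2 5 1 / 3 5 1 2 4 / 1 4 5 3 2 / 5 2 4 1 3.

3 5 1 2 4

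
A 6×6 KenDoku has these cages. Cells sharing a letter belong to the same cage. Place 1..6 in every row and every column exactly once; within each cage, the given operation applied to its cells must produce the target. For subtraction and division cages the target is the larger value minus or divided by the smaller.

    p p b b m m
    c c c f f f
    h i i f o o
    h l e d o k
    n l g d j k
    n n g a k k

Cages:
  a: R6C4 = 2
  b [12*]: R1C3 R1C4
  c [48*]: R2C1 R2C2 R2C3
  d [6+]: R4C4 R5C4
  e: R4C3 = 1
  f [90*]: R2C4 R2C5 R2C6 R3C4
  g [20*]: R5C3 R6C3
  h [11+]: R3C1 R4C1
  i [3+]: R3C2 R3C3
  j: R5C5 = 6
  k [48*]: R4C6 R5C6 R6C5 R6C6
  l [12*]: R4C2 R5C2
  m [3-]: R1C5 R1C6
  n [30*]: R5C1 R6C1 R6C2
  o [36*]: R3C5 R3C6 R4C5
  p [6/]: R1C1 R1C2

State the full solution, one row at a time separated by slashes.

Cage e is a single given cell; hence R4C3 = 1.
J is a freebie, which forces R5C5 = 6.
Cage a is a single given cell; hence R6C4 = 2.
Cage i's pair has sum 3, leaving R3C2 = 1.
1 is placed in column 3, which forces R3C3 = 2.
Cage d needs two cells with sum 6, leaving R4C4 = 5.
Cage d's pair has sum 6, so R5C4 = 1.
Cage p needs two cells with quotient 6; hence R1C1 = 1.
1 is placed in column 2, so R1C2 = 6.
Cage h needs two cells with sum 11, leaving R3C1 = 5.
Row 4 already has 5; hence R4C1 = 6.
5 is placed in column 1, which forces R5C1 = 2.
5 is placed in column 1; hence R6C1 = 3.
Row 6 already has 3, which forces R6C2 = 5.
5 is placed in row 6, leaving R6C3 = 4.
Row 6 already has 4, leaving R6C5 = 1.
1 is placed in row 6, which forces R6C6 = 6.
4 is placed in column 3, leaving R1C3 = 3.
Cage b needs two cells with product 12, so R1C4 = 4.
Column 1 now contains 2; hence R2C1 = 4.
Cage c needs product 48, leaving R2C2 = 2.
4 is placed in column 3, leaving R2C3 = 6.
Row 2 now contains 6; hence R2C4 = 3.
Column 5 now contains 1; hence R2C5 = 5.
The 4 cells of cage f must have product 90, leaving R2C6 = 1.
Column 4 now contains 3; hence R3C4 = 6.
Cage o has product 36; hence R3C5 = 4.
6 is placed in column 6, which forces R3C6 = 3.
Cage o has product 36; hence R4C5 = 3.
The 4 cells of cage k must have product 48, which forces R4C6 = 2.
4 is placed in column 3, leaving R5C3 = 5.
The 4 cells of cage k must have product 48, leaving R5C6 = 4.
5 is placed in column 5, leaving R1C5 = 2.
Column 6 now contains 2, so R1C6 = 5.
Row 4 now contains 3, so R4C2 = 4.
Row 5 already has 4, which forces R5C2 = 3.

1 6 3 4 2 5 / 4 2 6 3 5 1 / 5 1 2 6 4 3 / 6 4 1 5 3 2 / 2 3 5 1 6 4 / 3 5 4 2 1 6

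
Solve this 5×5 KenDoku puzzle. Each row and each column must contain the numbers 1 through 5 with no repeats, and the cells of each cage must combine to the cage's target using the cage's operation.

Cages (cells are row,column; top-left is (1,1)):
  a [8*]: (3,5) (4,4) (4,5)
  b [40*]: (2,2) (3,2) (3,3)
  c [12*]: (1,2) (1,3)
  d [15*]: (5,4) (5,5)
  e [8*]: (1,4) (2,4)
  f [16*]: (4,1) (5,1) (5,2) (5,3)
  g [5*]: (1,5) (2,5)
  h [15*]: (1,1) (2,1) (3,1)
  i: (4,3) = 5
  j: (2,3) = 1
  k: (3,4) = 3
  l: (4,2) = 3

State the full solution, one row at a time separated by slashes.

Cage j is a single given cell; hence (2,3) = 1.
Row 2 already has 1; hence (2,5) = 5.
K is a freebie; hence (3,4) = 3.
Cage f has product 16, leaving (4,1) = 2.
L is a freebie, which forces (4,2) = 3.
Cage i is given, leaving (4,3) = 5.
Column 4 already has 3, which forces (5,4) = 5.
Column 5 already has 5, which forces (5,5) = 3.
3 is placed in column 2, so (1,2) = 4.
The two cells of cage c must have product 12, so (1,3) = 3.
4 is placed in row 1, so (1,4) = 2.
Column 5 already has 5, leaving (1,5) = 1.
Row 2 now contains 5; hence (2,1) = 3.
4 is placed in column 2, so (2,2) = 2.
Column 4 now contains 2, which forces (2,4) = 4.
Cage b has product 40, leaving (3,2) = 5.
Cage a needs product 8, so (3,5) = 2.
Column 4 now contains 4, leaving (4,4) = 1.
Column 5 now contains 1, which forces (4,5) = 4.
2 is placed in column 2, so (5,2) = 1.
1 is placed in row 1, which forces (1,1) = 5.
Row 3 already has 5, so (3,1) = 1.
Row 3 already has 2; hence (3,3) = 4.
Row 5 now contains 1; hence (5,1) = 4.
Cage f has product 16, so (5,3) = 2.

5 4 3 2 1 / 3 2 1 4 5 / 1 5 4 3 2 / 2 3 5 1 4 / 4 1 2 5 3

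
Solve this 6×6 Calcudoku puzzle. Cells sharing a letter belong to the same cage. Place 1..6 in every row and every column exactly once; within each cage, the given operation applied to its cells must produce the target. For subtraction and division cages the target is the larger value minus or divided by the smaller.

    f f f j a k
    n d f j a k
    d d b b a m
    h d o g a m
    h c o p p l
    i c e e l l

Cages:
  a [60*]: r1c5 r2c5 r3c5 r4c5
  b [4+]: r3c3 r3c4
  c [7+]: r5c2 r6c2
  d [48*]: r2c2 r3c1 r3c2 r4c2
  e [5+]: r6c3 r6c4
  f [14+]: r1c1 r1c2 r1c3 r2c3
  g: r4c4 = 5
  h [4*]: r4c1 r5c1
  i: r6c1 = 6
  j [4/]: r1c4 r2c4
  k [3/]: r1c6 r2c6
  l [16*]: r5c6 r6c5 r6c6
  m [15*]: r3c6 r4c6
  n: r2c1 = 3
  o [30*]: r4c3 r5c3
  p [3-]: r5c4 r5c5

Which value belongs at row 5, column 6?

Cage n is given, which forces r2c1 = 3.
G is a freebie, which forces r4c4 = 5.
Row 4 already has 5, which forces r4c6 = 3.
Cage i is given, so r6c1 = 6.
3 is placed in column 6, so r3c6 = 5.
Row 4 already has 5, leaving r4c3 = 6.
Cage o needs two cells with product 30, so r5c3 = 5.
In row 2, 5 can only go at r2c5, so r2c5 = 5.
Row 6 needs a 5, and only r6c2 is open for it.
Cage c needs two cells with sum 7, so r5c2 = 2.
Row 5 already has 2, leaving r5c6 = 4.
Column 6 already has 4, leaving r6c6 = 1.
Cage h needs two cells with product 4, which forces r4c1 = 4.
4 is placed in row 4, which forces r4c2 = 1.
Row 4 now contains 1, which forces r4c5 = 2.
Row 5 now contains 4, so r5c1 = 1.
Cage l has product 16; hence r6c5 = 4.
Column 1 already has 4; hence r3c1 = 2.
2 is placed in column 1, leaving r1c1 = 5.
In row 3, 4 can only go at r3c2, so r3c2 = 4.
Column 2 now contains 4, which forces r2c2 = 6.
Row 2 already has 6, leaving r2c6 = 2.
Column 2 now contains 6, leaving r1c2 = 3.
Cage f has sum 14, leaving r1c3 = 2.
Column 6 already has 2, which forces r1c6 = 6.
Cage f needs sum 14, which forces r2c3 = 4.
Row 2 already has 4, leaving r2c4 = 1.
Column 4 already has 1, leaving r3c4 = 3.
3 is placed in column 4, leaving r5c4 = 6.
Row 5 already has 6, leaving r5c5 = 3.
Column 3 now contains 2, leaving r6c3 = 3.
3 is placed in column 4, which forces r6c4 = 2.
Column 4 already has 1; hence r1c4 = 4.
Row 1 now contains 6, which forces r1c5 = 1.
Row 3 already has 3, leaving r3c3 = 1.
Cage a needs product 60, leaving r3c5 = 6.
Completed grid: 5 3 2 4 1 6 / 3 6 4 1 5 2 / 2 4 1 3 6 5 / 4 1 6 5 2 3 / 1 2 5 6 3 4 / 6 5 3 2 4 1.

4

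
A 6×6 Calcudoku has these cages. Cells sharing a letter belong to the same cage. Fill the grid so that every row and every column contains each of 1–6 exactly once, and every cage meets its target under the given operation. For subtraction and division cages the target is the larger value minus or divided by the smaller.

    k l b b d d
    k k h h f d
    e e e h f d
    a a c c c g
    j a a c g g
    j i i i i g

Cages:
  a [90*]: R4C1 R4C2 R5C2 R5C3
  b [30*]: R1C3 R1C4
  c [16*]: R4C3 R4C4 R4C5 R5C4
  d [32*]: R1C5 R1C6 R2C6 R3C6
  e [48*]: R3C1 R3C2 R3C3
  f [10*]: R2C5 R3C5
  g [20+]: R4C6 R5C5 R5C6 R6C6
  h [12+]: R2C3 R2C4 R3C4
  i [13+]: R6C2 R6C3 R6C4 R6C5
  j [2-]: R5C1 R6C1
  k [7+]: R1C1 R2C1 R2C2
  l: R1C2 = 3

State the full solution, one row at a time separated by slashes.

1 3 6 5 4 2 / 5 1 3 6 2 4 / 6 2 4 3 5 1 / 3 6 2 4 1 5 / 4 5 1 2 6 3 / 2 4 5 1 3 6

Cage l is a single given cell, leaving R1C2 = 3.
The 4 cells of cage d must have product 32, leaving R1C5 = 4.
Cage c needs product 16, leaving R5C4 = 2.
In row 3, 3 can only go at R3C4, so R3C4 = 3.
The only place for 6 in row 2 is R2C4.
The two cells of cage b must have product 30, which forces R1C3 = 6.
6 is placed in column 4, so R1C4 = 5.
Cage h has sum 12; hence R2C3 = 3.
The 4 cells of cage a must have product 90, leaving R4C1 = 3.
In row 3, 1 can only go at R3C6, so R3C6 = 1.
Column 6 now contains 1, which forces R1C6 = 2.
Cage d needs product 32, so R2C6 = 4.
2 is placed in row 1, leaving R1C1 = 1.
Cage k needs sum 7; hence R2C1 = 5.
Cage k has sum 7, which forces R2C2 = 1.
Row 2 already has 5, which forces R2C5 = 2.
Column 5 already has 2, which forces R3C5 = 5.
Column 5 already has 2, leaving R4C5 = 1.
Cage g has sum 20, so R5C5 = 6.
Column 5 already has 6, so R6C5 = 3.
Cage a needs product 90; hence R4C2 = 6.
Cage c has product 16; hence R4C3 = 2.
Row 4 already has 1, which forces R4C4 = 4.
6 is placed in row 4, so R4C6 = 5.
Row 5 already has 6, which forces R5C1 = 4.
Row 5 already has 6, which forces R5C2 = 5.
Cage a has product 90; hence R5C3 = 1.
Cage g has sum 20, which forces R5C6 = 3.
5 is placed in column 2, so R6C2 = 4.
Row 6 now contains 4; hence R6C3 = 5.
Column 4 already has 4, leaving R6C4 = 1.
5 is placed in column 6; hence R6C6 = 6.
Cage e has product 48; hence R3C1 = 6.
4 is placed in column 2, which forces R3C2 = 2.
Column 3 now contains 2, which forces R3C3 = 4.
6 is placed in row 6, which forces R6C1 = 2.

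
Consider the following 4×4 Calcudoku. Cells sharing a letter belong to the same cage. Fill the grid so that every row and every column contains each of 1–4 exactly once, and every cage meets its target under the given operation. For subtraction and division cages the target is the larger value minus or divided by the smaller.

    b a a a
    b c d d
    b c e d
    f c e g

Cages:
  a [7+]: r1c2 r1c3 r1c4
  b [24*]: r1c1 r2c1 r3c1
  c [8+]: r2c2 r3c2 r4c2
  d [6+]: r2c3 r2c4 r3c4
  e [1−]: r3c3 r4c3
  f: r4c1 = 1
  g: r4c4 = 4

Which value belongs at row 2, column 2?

4

F is a freebie, which forces r4c1 = 1.
G is a freebie, leaving r4c4 = 4.
Row 4 already has 4, which forces r4c2 = 3.
Row 4 now contains 3, so r4c3 = 2.
In row 1, 3 can only go at r1c1, so r1c1 = 3.
Column 2 needs a 2, and only r1c2 is open for it.
Cage a has sum 7; hence r1c3 = 4.
Row 1 already has 2, which forces r1c4 = 1.
The 3 cells of cage d must have sum 6, leaving r2c3 = 1.
Column 3 already has 1; hence r3c3 = 3.
Row 3 now contains 3, so r3c4 = 2.
The 3 cells of cage b must have product 24; hence r2c1 = 2.
Row 2 already has 1, leaving r2c2 = 4.
Column 4 already has 2; hence r2c4 = 3.
2 is placed in row 3, so r3c1 = 4.
Cage c has sum 8; hence r3c2 = 1.
Completed grid: 3 2 4 1 / 2 4 1 3 / 4 1 3 2 / 1 3 2 4.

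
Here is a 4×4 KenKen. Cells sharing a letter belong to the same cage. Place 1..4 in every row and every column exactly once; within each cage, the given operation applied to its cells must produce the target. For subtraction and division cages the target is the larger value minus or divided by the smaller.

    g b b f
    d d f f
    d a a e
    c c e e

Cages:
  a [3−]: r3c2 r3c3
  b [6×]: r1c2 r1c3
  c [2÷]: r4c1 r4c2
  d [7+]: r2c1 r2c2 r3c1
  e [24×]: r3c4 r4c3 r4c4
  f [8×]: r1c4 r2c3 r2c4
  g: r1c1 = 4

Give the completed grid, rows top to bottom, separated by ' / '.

G is a freebie, so r1c1 = 4.
The only place for 1 in row 1 is r1c4.
In row 2, 1 can only go at r2c1, so r2c1 = 1.
Column 1 already has 1, so r4c1 = 2.
Cage d needs sum 7, which forces r2c2 = 3.
Column 1 already has 2, leaving r3c1 = 3.
Cage e has product 24, so r3c4 = 2.
Column 2 already has 3, leaving r1c2 = 2.
Cage b needs two cells with product 6, which forces r1c3 = 3.
The 3 cells of cage f must have product 8, leaving r2c3 = 2.
Column 4 already has 2, so r2c4 = 4.
3 is placed in column 3, which forces r4c3 = 4.
Column 4 already has 4, which forces r4c4 = 3.
Cage a's pair has difference 3, so r3c2 = 4.
Column 3 already has 4; hence r3c3 = 1.
4 is placed in row 4, which forces r4c2 = 1.

4 2 3 1 / 1 3 2 4 / 3 4 1 2 / 2 1 4 3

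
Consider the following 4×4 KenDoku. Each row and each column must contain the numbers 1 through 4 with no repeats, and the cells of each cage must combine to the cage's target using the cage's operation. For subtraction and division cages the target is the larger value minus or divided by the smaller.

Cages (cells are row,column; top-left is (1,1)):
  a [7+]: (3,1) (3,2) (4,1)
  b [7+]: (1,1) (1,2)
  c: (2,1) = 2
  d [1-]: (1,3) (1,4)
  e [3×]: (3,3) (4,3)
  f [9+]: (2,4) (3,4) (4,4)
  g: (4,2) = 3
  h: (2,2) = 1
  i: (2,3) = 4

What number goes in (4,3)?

C is a freebie, which forces (2,1) = 2.
Cage h is a single given cell, which forces (2,2) = 1.
Cage i is a single given cell, so (2,3) = 4.
4 is placed in row 2; hence (2,4) = 3.
G is a freebie, which forces (4,2) = 3.
3 is placed in row 4, leaving (4,3) = 1.
Cage b needs two cells with sum 7, so (1,1) = 3.
3 is placed in column 2, so (1,2) = 4.
Row 1 already has 3, so (1,3) = 2.
2 is placed in row 1, so (1,4) = 1.
Cage a needs sum 7; hence (3,1) = 1.
The 3 cells of cage a must have sum 7, leaving (3,2) = 2.
1 is placed in column 3; hence (3,3) = 3.
Row 3 already has 2; hence (3,4) = 4.
Row 4 already has 1, which forces (4,1) = 4.
Column 4 now contains 4, which forces (4,4) = 2.
The full grid is 3 4 2 1 / 2 1 4 3 / 1 2 3 4 / 4 3 1 2.

1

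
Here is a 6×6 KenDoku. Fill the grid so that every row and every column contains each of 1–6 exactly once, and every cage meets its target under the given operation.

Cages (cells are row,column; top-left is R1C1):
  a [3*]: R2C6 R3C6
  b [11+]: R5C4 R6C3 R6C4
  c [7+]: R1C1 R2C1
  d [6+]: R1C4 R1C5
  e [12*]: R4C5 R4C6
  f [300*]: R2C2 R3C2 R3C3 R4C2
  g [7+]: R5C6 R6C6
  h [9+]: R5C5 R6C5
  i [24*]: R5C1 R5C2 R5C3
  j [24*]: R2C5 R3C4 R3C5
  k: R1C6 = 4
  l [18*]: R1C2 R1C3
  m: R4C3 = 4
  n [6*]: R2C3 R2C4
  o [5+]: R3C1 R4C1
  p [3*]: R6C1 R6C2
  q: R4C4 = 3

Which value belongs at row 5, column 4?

Cage k is given, which forces R1C6 = 4.
Cage f needs product 300, which forces R3C3 = 5.
Cage m is a single given cell, leaving R4C3 = 4.
Cage q is a single given cell; hence R4C4 = 3.
Row 1 needs a 2, and only R1C1 is open for it.
Cage c needs two cells with sum 7; hence R2C1 = 5.
The two cells of cage o must have sum 5, leaving R3C1 = 4.
Column 1 already has 2; hence R4C1 = 1.
Column 1 now contains 1; hence R6C1 = 3.
3 is placed in row 6, so R6C2 = 1.
Cage f needs product 300; hence R4C2 = 5.
Column 1 already has 3; hence R5C1 = 6.
The 3 cells of cage i must have product 24; hence R5C2 = 4.
Cage i needs product 24; hence R5C3 = 1.
Row 5 already has 1, leaving R5C4 = 5.
Row 5 now contains 5; hence R5C5 = 3.
Row 5 now contains 5, which forces R5C6 = 2.
5 is placed in column 4; hence R6C4 = 4.
5 is placed in column 4, so R1C4 = 1.
The two cells of cage d must have sum 6; hence R1C5 = 5.
Column 4 already has 1, so R2C4 = 2.
Row 2 now contains 2, so R2C5 = 4.
Column 4 already has 2, which forces R3C4 = 6.
6 is placed in row 3; hence R3C5 = 1.
Row 3 already has 1, leaving R3C6 = 3.
Cage e needs two cells with product 12, which forces R4C5 = 2.
2 is placed in column 6, so R4C6 = 6.
Cage b has sum 11, so R6C3 = 2.
Cage h needs two cells with sum 9; hence R6C5 = 6.
Cage g's pair has sum 7, leaving R6C6 = 5.
Row 2 now contains 2, leaving R2C2 = 6.
The two cells of cage n must have product 6; hence R2C3 = 3.
Column 6 now contains 3, which forces R2C6 = 1.
6 is placed in row 3, which forces R3C2 = 2.
Column 2 now contains 6; hence R1C2 = 3.
Column 3 now contains 3, which forces R1C3 = 6.
The full grid is 2 3 6 1 5 4 / 5 6 3 2 4 1 / 4 2 5 6 1 3 / 1 5 4 3 2 6 / 6 4 1 5 3 2 / 3 1 2 4 6 5.

5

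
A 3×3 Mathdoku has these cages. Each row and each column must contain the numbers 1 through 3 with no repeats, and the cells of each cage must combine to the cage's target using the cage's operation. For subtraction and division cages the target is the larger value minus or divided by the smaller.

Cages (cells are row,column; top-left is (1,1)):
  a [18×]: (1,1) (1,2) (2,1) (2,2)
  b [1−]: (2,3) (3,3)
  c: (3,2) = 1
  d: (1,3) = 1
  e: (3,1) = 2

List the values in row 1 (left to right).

3 2 1

D is a freebie; hence (1,3) = 1.
E is a freebie, leaving (3,1) = 2.
C is a freebie, leaving (3,2) = 1.
Row 3 already has 2, so (3,3) = 3.
Column 1 already has 2, which forces (1,1) = 3.
Cage a has product 18, leaving (1,2) = 2.
The 4 cells of cage a must have product 18, so (2,1) = 1.
The 4 cells of cage a must have product 18; hence (2,2) = 3.
Column 3 already has 3, leaving (2,3) = 2.
The full grid is 3 2 1 / 1 3 2 / 2 1 3.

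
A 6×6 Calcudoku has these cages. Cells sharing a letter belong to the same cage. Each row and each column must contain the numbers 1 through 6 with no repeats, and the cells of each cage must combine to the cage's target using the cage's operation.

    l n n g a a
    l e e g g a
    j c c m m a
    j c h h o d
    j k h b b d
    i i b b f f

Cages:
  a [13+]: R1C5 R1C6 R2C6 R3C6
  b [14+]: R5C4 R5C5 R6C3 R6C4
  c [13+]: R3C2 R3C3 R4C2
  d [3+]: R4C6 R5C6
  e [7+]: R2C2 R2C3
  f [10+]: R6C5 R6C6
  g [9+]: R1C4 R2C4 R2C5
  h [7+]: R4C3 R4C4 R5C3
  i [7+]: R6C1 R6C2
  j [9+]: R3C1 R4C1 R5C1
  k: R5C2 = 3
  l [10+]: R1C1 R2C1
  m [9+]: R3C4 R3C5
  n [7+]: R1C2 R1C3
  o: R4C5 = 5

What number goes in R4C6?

2

O is a freebie, so R4C5 = 5.
Cage k is given, so R5C2 = 3.
The only place for 5 in row 5 is R5C1.
Column 1 now contains 5, so R6C1 = 2.
Cage i needs two cells with sum 7, leaving R6C2 = 5.
The only place for 6 in row 4 is R4C2.
Column 3 needs a 4, and only R4C3 is open for it.
The only place for 3 in row 4 is R4C1.
3 is placed in column 1, leaving R3C1 = 1.
In column 3, 2 can only go at R5C3, so R5C3 = 2.
The 3 cells of cage h must have sum 7, so R4C4 = 1.
Cage d's pair has sum 3, leaving R4C6 = 2.
2 is placed in row 5, which forces R5C6 = 1.
1 is placed in column 4, leaving R6C4 = 3.
Cage a has sum 13, which forces R1C5 = 1.
Row 6 now contains 3; hence R6C3 = 1.
The only place for 6 in row 1 is R1C1.
6 is placed in column 1; hence R2C1 = 4.
In row 2, 1 can only go at R2C2, so R2C2 = 1.
Cage e needs two cells with sum 7; hence R2C3 = 6.
Row 3 needs a 2, and only R3C2 is open for it.
2 is placed in column 2; hence R1C2 = 4.
The two cells of cage n must have sum 7, so R1C3 = 3.
Row 1 already has 4, leaving R1C4 = 2.
3 is placed in row 1, leaving R1C6 = 5.
Column 4 already has 2, so R2C4 = 5.
Column 6 already has 5, leaving R2C6 = 3.
Cage c has sum 13, so R3C3 = 5.
Column 4 now contains 5, so R3C4 = 6.
Column 6 now contains 3, leaving R3C6 = 4.
Column 4 now contains 6, leaving R5C4 = 4.
4 is placed in row 5, leaving R5C5 = 6.
6 is placed in column 5, which forces R6C5 = 4.
Column 6 now contains 4; hence R6C6 = 6.
Row 2 already has 3, which forces R2C5 = 2.
Row 3 now contains 4, leaving R3C5 = 3.
Completed grid: 6 4 3 2 1 5 / 4 1 6 5 2 3 / 1 2 5 6 3 4 / 3 6 4 1 5 2 / 5 3 2 4 6 1 / 2 5 1 3 4 6.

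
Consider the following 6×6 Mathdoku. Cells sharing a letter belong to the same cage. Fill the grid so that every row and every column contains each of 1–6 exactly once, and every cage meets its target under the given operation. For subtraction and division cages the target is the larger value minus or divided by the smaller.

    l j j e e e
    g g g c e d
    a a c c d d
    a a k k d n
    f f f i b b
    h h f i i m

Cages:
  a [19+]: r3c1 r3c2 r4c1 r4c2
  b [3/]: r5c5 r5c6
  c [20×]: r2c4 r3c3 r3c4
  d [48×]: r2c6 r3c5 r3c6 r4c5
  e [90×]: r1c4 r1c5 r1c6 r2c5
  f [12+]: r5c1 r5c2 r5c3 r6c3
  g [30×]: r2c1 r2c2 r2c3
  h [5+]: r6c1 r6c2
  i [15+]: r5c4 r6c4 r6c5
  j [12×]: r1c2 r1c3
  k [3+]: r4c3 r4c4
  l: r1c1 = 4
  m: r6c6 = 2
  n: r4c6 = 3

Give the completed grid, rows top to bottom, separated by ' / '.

L is a freebie, leaving r1c1 = 4.
Cage n is a single given cell, which forces r4c6 = 3.
M is a freebie, so r6c6 = 2.
Cage h needs two cells with sum 5, which forces r6c1 = 1.
Cage h's pair has sum 5, so r6c2 = 4.
The only place for 4 in row 4 is r4c5.
Column 6 needs a 5, and only r1c6 is open for it.
The only place for 5 in column 5 is r6c5.
Cage i needs sum 15, which forces r5c4 = 4.
The 3 cells of cage i must have sum 15, leaving r6c4 = 6.
6 is placed in row 6, so r6c3 = 3.
In row 2, 4 can only go at r2c6, so r2c6 = 4.
Cage d needs product 48, which forces r3c5 = 3.
Cage d has product 48, so r3c6 = 1.
3 is placed in column 5, so r5c5 = 2.
Column 6 already has 1; hence r5c6 = 6.
Cage e needs product 90; hence r1c4 = 3.
Row 3 now contains 1; hence r3c4 = 5.
In row 1, 1 can only go at r1c5, so r1c5 = 1.
1 is placed in column 5, leaving r2c5 = 6.
In row 2, 1 can only go at r2c4, so r2c4 = 1.
Cage c has product 20, so r3c3 = 4.
Cage k needs two cells with sum 3, so r4c3 = 1.
Column 4 already has 1, leaving r4c4 = 2.
Column 3 already has 1, leaving r5c3 = 5.
5 is placed in column 3, leaving r2c3 = 2.
5 is placed in row 5; hence r5c1 = 3.
Cage f has sum 12; hence r5c2 = 1.
Cage j's pair has product 12, which forces r1c2 = 2.
2 is placed in column 3; hence r1c3 = 6.
Column 1 now contains 3, which forces r2c1 = 5.
The 3 cells of cage g must have product 30, leaving r2c2 = 3.
Column 2 already has 2, leaving r3c2 = 6.
Column 1 now contains 5, so r4c1 = 6.
Column 2 already has 6, leaving r4c2 = 5.
Row 3 already has 6, so r3c1 = 2.

4 2 6 3 1 5 / 5 3 2 1 6 4 / 2 6 4 5 3 1 / 6 5 1 2 4 3 / 3 1 5 4 2 6 / 1 4 3 6 5 2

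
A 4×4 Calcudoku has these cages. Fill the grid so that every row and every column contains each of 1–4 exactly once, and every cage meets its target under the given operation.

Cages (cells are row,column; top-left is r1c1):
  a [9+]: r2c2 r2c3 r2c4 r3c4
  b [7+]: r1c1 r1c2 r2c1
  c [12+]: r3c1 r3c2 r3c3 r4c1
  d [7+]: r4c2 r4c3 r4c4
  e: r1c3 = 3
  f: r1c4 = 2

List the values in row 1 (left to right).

E is a freebie; hence r1c3 = 3.
F is a freebie, which forces r1c4 = 2.
The 3 cells of cage b must have sum 7, so r2c1 = 2.
Cage a needs sum 9, leaving r3c4 = 1.
Column 4 now contains 1, leaving r4c4 = 4.
Column 4 already has 4, which forces r2c4 = 3.
The 4 cells of cage c must have sum 12; hence r3c1 = 4.
The 4 cells of cage c must have sum 12; hence r3c2 = 3.
Cage c needs sum 12, leaving r3c3 = 2.
Row 4 already has 4; hence r4c1 = 3.
Column 3 already has 2, leaving r4c3 = 1.
4 is placed in column 1, which forces r1c1 = 1.
Cage b needs sum 7, so r1c2 = 4.
Cage a has sum 9; hence r2c2 = 1.
Column 3 now contains 1, leaving r2c3 = 4.
Row 4 now contains 1; hence r4c2 = 2.
The full grid is 1 4 3 2 / 2 1 4 3 / 4 3 2 1 / 3 2 1 4.

1 4 3 2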